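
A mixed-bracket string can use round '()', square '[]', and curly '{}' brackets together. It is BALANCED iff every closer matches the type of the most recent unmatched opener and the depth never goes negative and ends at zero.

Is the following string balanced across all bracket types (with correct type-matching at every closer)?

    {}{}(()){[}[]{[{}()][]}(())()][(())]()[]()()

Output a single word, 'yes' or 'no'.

pos 0: push '{'; stack = {
pos 1: '}' matches '{'; pop; stack = (empty)
pos 2: push '{'; stack = {
pos 3: '}' matches '{'; pop; stack = (empty)
pos 4: push '('; stack = (
pos 5: push '('; stack = ((
pos 6: ')' matches '('; pop; stack = (
pos 7: ')' matches '('; pop; stack = (empty)
pos 8: push '{'; stack = {
pos 9: push '['; stack = {[
pos 10: saw closer '}' but top of stack is '[' (expected ']') → INVALID
Verdict: type mismatch at position 10: '}' closes '[' → no

Answer: no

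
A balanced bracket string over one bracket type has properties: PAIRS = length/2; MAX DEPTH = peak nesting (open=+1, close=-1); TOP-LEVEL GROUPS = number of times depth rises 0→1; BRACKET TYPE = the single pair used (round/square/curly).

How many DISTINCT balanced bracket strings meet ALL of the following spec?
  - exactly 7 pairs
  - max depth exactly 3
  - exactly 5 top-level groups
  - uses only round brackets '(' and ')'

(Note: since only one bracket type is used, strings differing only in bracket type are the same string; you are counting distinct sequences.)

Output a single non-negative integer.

Answer: 5

Derivation:
Spec: pairs=7 depth=3 groups=5
Count(depth <= 3) = 20
Count(depth <= 2) = 15
Count(depth == 3) = 20 - 15 = 5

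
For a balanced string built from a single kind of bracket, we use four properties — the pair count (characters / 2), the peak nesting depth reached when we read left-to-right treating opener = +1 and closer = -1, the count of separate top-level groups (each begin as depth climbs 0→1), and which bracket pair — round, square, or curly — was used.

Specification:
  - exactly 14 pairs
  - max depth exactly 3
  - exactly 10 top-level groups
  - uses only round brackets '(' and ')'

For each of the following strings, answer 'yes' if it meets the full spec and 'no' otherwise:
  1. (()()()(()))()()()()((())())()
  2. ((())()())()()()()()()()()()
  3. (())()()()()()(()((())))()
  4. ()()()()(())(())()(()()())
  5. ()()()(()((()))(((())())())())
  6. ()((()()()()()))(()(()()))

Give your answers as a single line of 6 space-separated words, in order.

Answer: no yes no no no no

Derivation:
String 1 '(()()()(()))()()()()((())())()': depth seq [1 2 1 2 1 2 1 2 3 2 1 0 1 0 1 0 1 0 1 0 1 2 3 2 1 2 1 0 1 0]
  -> pairs=15 depth=3 groups=7 -> no
String 2 '((())()())()()()()()()()()()': depth seq [1 2 3 2 1 2 1 2 1 0 1 0 1 0 1 0 1 0 1 0 1 0 1 0 1 0 1 0]
  -> pairs=14 depth=3 groups=10 -> yes
String 3 '(())()()()()()(()((())))()': depth seq [1 2 1 0 1 0 1 0 1 0 1 0 1 0 1 2 1 2 3 4 3 2 1 0 1 0]
  -> pairs=13 depth=4 groups=8 -> no
String 4 '()()()()(())(())()(()()())': depth seq [1 0 1 0 1 0 1 0 1 2 1 0 1 2 1 0 1 0 1 2 1 2 1 2 1 0]
  -> pairs=13 depth=2 groups=8 -> no
String 5 '()()()(()((()))(((())())())())': depth seq [1 0 1 0 1 0 1 2 1 2 3 4 3 2 1 2 3 4 5 4 3 4 3 2 3 2 1 2 1 0]
  -> pairs=15 depth=5 groups=4 -> no
String 6 '()((()()()()()))(()(()()))': depth seq [1 0 1 2 3 2 3 2 3 2 3 2 3 2 1 0 1 2 1 2 3 2 3 2 1 0]
  -> pairs=13 depth=3 groups=3 -> no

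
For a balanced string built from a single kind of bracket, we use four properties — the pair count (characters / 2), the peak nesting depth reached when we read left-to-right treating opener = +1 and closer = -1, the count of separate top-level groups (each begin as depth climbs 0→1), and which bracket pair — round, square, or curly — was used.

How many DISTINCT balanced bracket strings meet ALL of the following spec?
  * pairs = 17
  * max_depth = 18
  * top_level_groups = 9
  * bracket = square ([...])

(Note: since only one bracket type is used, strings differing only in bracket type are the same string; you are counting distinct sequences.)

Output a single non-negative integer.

Answer: 0

Derivation:
Spec: pairs=17 depth=18 groups=9
Count(depth <= 18) = 389367
Count(depth <= 17) = 389367
Count(depth == 18) = 389367 - 389367 = 0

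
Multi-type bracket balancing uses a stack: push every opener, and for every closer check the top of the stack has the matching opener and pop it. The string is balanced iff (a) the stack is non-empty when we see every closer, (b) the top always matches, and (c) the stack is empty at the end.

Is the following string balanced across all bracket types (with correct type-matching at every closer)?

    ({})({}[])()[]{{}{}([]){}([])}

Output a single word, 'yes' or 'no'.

Answer: yes

Derivation:
pos 0: push '('; stack = (
pos 1: push '{'; stack = ({
pos 2: '}' matches '{'; pop; stack = (
pos 3: ')' matches '('; pop; stack = (empty)
pos 4: push '('; stack = (
pos 5: push '{'; stack = ({
pos 6: '}' matches '{'; pop; stack = (
pos 7: push '['; stack = ([
pos 8: ']' matches '['; pop; stack = (
pos 9: ')' matches '('; pop; stack = (empty)
pos 10: push '('; stack = (
pos 11: ')' matches '('; pop; stack = (empty)
pos 12: push '['; stack = [
pos 13: ']' matches '['; pop; stack = (empty)
pos 14: push '{'; stack = {
pos 15: push '{'; stack = {{
pos 16: '}' matches '{'; pop; stack = {
pos 17: push '{'; stack = {{
pos 18: '}' matches '{'; pop; stack = {
pos 19: push '('; stack = {(
pos 20: push '['; stack = {([
pos 21: ']' matches '['; pop; stack = {(
pos 22: ')' matches '('; pop; stack = {
pos 23: push '{'; stack = {{
pos 24: '}' matches '{'; pop; stack = {
pos 25: push '('; stack = {(
pos 26: push '['; stack = {([
pos 27: ']' matches '['; pop; stack = {(
pos 28: ')' matches '('; pop; stack = {
pos 29: '}' matches '{'; pop; stack = (empty)
end: stack empty → VALID
Verdict: properly nested → yes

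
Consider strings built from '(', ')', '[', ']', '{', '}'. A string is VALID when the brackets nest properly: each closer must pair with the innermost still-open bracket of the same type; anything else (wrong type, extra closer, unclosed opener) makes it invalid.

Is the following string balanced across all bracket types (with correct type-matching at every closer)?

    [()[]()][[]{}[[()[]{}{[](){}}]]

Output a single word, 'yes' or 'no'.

Answer: no

Derivation:
pos 0: push '['; stack = [
pos 1: push '('; stack = [(
pos 2: ')' matches '('; pop; stack = [
pos 3: push '['; stack = [[
pos 4: ']' matches '['; pop; stack = [
pos 5: push '('; stack = [(
pos 6: ')' matches '('; pop; stack = [
pos 7: ']' matches '['; pop; stack = (empty)
pos 8: push '['; stack = [
pos 9: push '['; stack = [[
pos 10: ']' matches '['; pop; stack = [
pos 11: push '{'; stack = [{
pos 12: '}' matches '{'; pop; stack = [
pos 13: push '['; stack = [[
pos 14: push '['; stack = [[[
pos 15: push '('; stack = [[[(
pos 16: ')' matches '('; pop; stack = [[[
pos 17: push '['; stack = [[[[
pos 18: ']' matches '['; pop; stack = [[[
pos 19: push '{'; stack = [[[{
pos 20: '}' matches '{'; pop; stack = [[[
pos 21: push '{'; stack = [[[{
pos 22: push '['; stack = [[[{[
pos 23: ']' matches '['; pop; stack = [[[{
pos 24: push '('; stack = [[[{(
pos 25: ')' matches '('; pop; stack = [[[{
pos 26: push '{'; stack = [[[{{
pos 27: '}' matches '{'; pop; stack = [[[{
pos 28: '}' matches '{'; pop; stack = [[[
pos 29: ']' matches '['; pop; stack = [[
pos 30: ']' matches '['; pop; stack = [
end: stack still non-empty ([) → INVALID
Verdict: unclosed openers at end: [ → no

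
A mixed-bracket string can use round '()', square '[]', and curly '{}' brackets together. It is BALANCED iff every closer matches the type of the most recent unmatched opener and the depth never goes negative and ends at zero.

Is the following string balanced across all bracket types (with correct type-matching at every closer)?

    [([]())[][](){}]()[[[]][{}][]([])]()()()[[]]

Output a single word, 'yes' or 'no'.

pos 0: push '['; stack = [
pos 1: push '('; stack = [(
pos 2: push '['; stack = [([
pos 3: ']' matches '['; pop; stack = [(
pos 4: push '('; stack = [((
pos 5: ')' matches '('; pop; stack = [(
pos 6: ')' matches '('; pop; stack = [
pos 7: push '['; stack = [[
pos 8: ']' matches '['; pop; stack = [
pos 9: push '['; stack = [[
pos 10: ']' matches '['; pop; stack = [
pos 11: push '('; stack = [(
pos 12: ')' matches '('; pop; stack = [
pos 13: push '{'; stack = [{
pos 14: '}' matches '{'; pop; stack = [
pos 15: ']' matches '['; pop; stack = (empty)
pos 16: push '('; stack = (
pos 17: ')' matches '('; pop; stack = (empty)
pos 18: push '['; stack = [
pos 19: push '['; stack = [[
pos 20: push '['; stack = [[[
pos 21: ']' matches '['; pop; stack = [[
pos 22: ']' matches '['; pop; stack = [
pos 23: push '['; stack = [[
pos 24: push '{'; stack = [[{
pos 25: '}' matches '{'; pop; stack = [[
pos 26: ']' matches '['; pop; stack = [
pos 27: push '['; stack = [[
pos 28: ']' matches '['; pop; stack = [
pos 29: push '('; stack = [(
pos 30: push '['; stack = [([
pos 31: ']' matches '['; pop; stack = [(
pos 32: ')' matches '('; pop; stack = [
pos 33: ']' matches '['; pop; stack = (empty)
pos 34: push '('; stack = (
pos 35: ')' matches '('; pop; stack = (empty)
pos 36: push '('; stack = (
pos 37: ')' matches '('; pop; stack = (empty)
pos 38: push '('; stack = (
pos 39: ')' matches '('; pop; stack = (empty)
pos 40: push '['; stack = [
pos 41: push '['; stack = [[
pos 42: ']' matches '['; pop; stack = [
pos 43: ']' matches '['; pop; stack = (empty)
end: stack empty → VALID
Verdict: properly nested → yes

Answer: yes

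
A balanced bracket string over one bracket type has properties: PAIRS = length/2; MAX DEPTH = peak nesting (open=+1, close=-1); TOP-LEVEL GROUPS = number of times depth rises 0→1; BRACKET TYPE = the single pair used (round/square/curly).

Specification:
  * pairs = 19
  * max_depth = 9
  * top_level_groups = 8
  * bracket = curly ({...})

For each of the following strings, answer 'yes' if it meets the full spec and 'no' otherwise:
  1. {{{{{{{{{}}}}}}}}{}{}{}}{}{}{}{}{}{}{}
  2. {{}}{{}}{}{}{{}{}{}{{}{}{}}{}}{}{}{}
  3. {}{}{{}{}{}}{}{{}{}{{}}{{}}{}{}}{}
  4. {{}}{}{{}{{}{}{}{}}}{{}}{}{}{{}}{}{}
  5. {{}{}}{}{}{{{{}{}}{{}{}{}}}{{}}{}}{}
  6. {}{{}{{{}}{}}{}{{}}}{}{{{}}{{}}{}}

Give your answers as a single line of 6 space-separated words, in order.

Answer: yes no no no no no

Derivation:
String 1 '{{{{{{{{{}}}}}}}}{}{}{}}{}{}{}{}{}{}{}': depth seq [1 2 3 4 5 6 7 8 9 8 7 6 5 4 3 2 1 2 1 2 1 2 1 0 1 0 1 0 1 0 1 0 1 0 1 0 1 0]
  -> pairs=19 depth=9 groups=8 -> yes
String 2 '{{}}{{}}{}{}{{}{}{}{{}{}{}}{}}{}{}{}': depth seq [1 2 1 0 1 2 1 0 1 0 1 0 1 2 1 2 1 2 1 2 3 2 3 2 3 2 1 2 1 0 1 0 1 0 1 0]
  -> pairs=18 depth=3 groups=8 -> no
String 3 '{}{}{{}{}{}}{}{{}{}{{}}{{}}{}{}}{}': depth seq [1 0 1 0 1 2 1 2 1 2 1 0 1 0 1 2 1 2 1 2 3 2 1 2 3 2 1 2 1 2 1 0 1 0]
  -> pairs=17 depth=3 groups=6 -> no
String 4 '{{}}{}{{}{{}{}{}{}}}{{}}{}{}{{}}{}{}': depth seq [1 2 1 0 1 0 1 2 1 2 3 2 3 2 3 2 3 2 1 0 1 2 1 0 1 0 1 0 1 2 1 0 1 0 1 0]
  -> pairs=18 depth=3 groups=9 -> no
String 5 '{{}{}}{}{}{{{{}{}}{{}{}{}}}{{}}{}}{}': depth seq [1 2 1 2 1 0 1 0 1 0 1 2 3 4 3 4 3 2 3 4 3 4 3 4 3 2 1 2 3 2 1 2 1 0 1 0]
  -> pairs=18 depth=4 groups=5 -> no
String 6 '{}{{}{{{}}{}}{}{{}}}{}{{{}}{{}}{}}': depth seq [1 0 1 2 1 2 3 4 3 2 3 2 1 2 1 2 3 2 1 0 1 0 1 2 3 2 1 2 3 2 1 2 1 0]
  -> pairs=17 depth=4 groups=4 -> no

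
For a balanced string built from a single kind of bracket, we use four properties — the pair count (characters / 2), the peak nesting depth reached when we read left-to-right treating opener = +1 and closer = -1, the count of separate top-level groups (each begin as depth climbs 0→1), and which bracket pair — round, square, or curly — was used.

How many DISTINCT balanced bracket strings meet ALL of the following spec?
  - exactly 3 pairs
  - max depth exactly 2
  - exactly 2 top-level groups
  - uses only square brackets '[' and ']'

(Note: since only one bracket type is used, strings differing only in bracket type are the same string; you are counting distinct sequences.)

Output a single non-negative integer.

Answer: 2

Derivation:
Spec: pairs=3 depth=2 groups=2
Count(depth <= 2) = 2
Count(depth <= 1) = 0
Count(depth == 2) = 2 - 0 = 2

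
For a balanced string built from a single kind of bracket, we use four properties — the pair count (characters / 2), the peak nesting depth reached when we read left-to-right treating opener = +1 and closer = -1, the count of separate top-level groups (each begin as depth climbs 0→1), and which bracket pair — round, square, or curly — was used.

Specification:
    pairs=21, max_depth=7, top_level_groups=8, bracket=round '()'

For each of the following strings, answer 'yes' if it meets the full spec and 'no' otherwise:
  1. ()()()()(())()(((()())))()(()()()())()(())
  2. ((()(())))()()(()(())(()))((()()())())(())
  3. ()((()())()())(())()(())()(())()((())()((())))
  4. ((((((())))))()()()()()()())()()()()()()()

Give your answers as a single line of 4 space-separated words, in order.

Answer: no no no yes

Derivation:
String 1 '()()()()(())()(((()())))()(()()()())()(())': depth seq [1 0 1 0 1 0 1 0 1 2 1 0 1 0 1 2 3 4 3 4 3 2 1 0 1 0 1 2 1 2 1 2 1 2 1 0 1 0 1 2 1 0]
  -> pairs=21 depth=4 groups=11 -> no
String 2 '((()(())))()()(()(())(()))((()()())())(())': depth seq [1 2 3 2 3 4 3 2 1 0 1 0 1 0 1 2 1 2 3 2 1 2 3 2 1 0 1 2 3 2 3 2 3 2 1 2 1 0 1 2 1 0]
  -> pairs=21 depth=4 groups=6 -> no
String 3 '()((()())()())(())()(())()(())()((())()((())))': depth seq [1 0 1 2 3 2 3 2 1 2 1 2 1 0 1 2 1 0 1 0 1 2 1 0 1 0 1 2 1 0 1 0 1 2 3 2 1 2 1 2 3 4 3 2 1 0]
  -> pairs=23 depth=4 groups=9 -> no
String 4 '((((((())))))()()()()()()())()()()()()()()': depth seq [1 2 3 4 5 6 7 6 5 4 3 2 1 2 1 2 1 2 1 2 1 2 1 2 1 2 1 0 1 0 1 0 1 0 1 0 1 0 1 0 1 0]
  -> pairs=21 depth=7 groups=8 -> yes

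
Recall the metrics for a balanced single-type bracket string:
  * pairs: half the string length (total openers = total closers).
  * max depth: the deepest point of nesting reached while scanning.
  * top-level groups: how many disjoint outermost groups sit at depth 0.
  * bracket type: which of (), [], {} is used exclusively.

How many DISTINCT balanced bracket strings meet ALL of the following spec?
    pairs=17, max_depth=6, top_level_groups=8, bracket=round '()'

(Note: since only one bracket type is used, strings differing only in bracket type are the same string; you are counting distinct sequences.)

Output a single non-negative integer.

Answer: 53000

Derivation:
Spec: pairs=17 depth=6 groups=8
Count(depth <= 6) = 947600
Count(depth <= 5) = 894600
Count(depth == 6) = 947600 - 894600 = 53000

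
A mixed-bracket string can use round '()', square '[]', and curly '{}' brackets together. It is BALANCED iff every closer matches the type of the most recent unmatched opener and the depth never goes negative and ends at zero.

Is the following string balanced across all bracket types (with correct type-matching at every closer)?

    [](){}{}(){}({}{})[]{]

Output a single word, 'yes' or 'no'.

pos 0: push '['; stack = [
pos 1: ']' matches '['; pop; stack = (empty)
pos 2: push '('; stack = (
pos 3: ')' matches '('; pop; stack = (empty)
pos 4: push '{'; stack = {
pos 5: '}' matches '{'; pop; stack = (empty)
pos 6: push '{'; stack = {
pos 7: '}' matches '{'; pop; stack = (empty)
pos 8: push '('; stack = (
pos 9: ')' matches '('; pop; stack = (empty)
pos 10: push '{'; stack = {
pos 11: '}' matches '{'; pop; stack = (empty)
pos 12: push '('; stack = (
pos 13: push '{'; stack = ({
pos 14: '}' matches '{'; pop; stack = (
pos 15: push '{'; stack = ({
pos 16: '}' matches '{'; pop; stack = (
pos 17: ')' matches '('; pop; stack = (empty)
pos 18: push '['; stack = [
pos 19: ']' matches '['; pop; stack = (empty)
pos 20: push '{'; stack = {
pos 21: saw closer ']' but top of stack is '{' (expected '}') → INVALID
Verdict: type mismatch at position 21: ']' closes '{' → no

Answer: no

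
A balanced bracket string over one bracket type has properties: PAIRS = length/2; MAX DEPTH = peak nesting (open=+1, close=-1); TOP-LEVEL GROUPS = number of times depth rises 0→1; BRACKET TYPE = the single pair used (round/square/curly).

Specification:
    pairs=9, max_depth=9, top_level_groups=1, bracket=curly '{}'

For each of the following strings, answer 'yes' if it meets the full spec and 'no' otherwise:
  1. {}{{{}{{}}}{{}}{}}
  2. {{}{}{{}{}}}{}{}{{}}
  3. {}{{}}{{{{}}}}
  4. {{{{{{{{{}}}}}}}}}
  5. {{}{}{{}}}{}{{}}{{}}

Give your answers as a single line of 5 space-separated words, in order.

Answer: no no no yes no

Derivation:
String 1 '{}{{{}{{}}}{{}}{}}': depth seq [1 0 1 2 3 2 3 4 3 2 1 2 3 2 1 2 1 0]
  -> pairs=9 depth=4 groups=2 -> no
String 2 '{{}{}{{}{}}}{}{}{{}}': depth seq [1 2 1 2 1 2 3 2 3 2 1 0 1 0 1 0 1 2 1 0]
  -> pairs=10 depth=3 groups=4 -> no
String 3 '{}{{}}{{{{}}}}': depth seq [1 0 1 2 1 0 1 2 3 4 3 2 1 0]
  -> pairs=7 depth=4 groups=3 -> no
String 4 '{{{{{{{{{}}}}}}}}}': depth seq [1 2 3 4 5 6 7 8 9 8 7 6 5 4 3 2 1 0]
  -> pairs=9 depth=9 groups=1 -> yes
String 5 '{{}{}{{}}}{}{{}}{{}}': depth seq [1 2 1 2 1 2 3 2 1 0 1 0 1 2 1 0 1 2 1 0]
  -> pairs=10 depth=3 groups=4 -> no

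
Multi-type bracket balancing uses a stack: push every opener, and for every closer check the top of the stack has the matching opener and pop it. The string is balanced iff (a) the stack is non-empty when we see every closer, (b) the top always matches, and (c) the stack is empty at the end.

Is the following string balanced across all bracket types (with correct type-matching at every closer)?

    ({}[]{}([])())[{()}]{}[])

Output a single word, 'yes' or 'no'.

Answer: no

Derivation:
pos 0: push '('; stack = (
pos 1: push '{'; stack = ({
pos 2: '}' matches '{'; pop; stack = (
pos 3: push '['; stack = ([
pos 4: ']' matches '['; pop; stack = (
pos 5: push '{'; stack = ({
pos 6: '}' matches '{'; pop; stack = (
pos 7: push '('; stack = ((
pos 8: push '['; stack = (([
pos 9: ']' matches '['; pop; stack = ((
pos 10: ')' matches '('; pop; stack = (
pos 11: push '('; stack = ((
pos 12: ')' matches '('; pop; stack = (
pos 13: ')' matches '('; pop; stack = (empty)
pos 14: push '['; stack = [
pos 15: push '{'; stack = [{
pos 16: push '('; stack = [{(
pos 17: ')' matches '('; pop; stack = [{
pos 18: '}' matches '{'; pop; stack = [
pos 19: ']' matches '['; pop; stack = (empty)
pos 20: push '{'; stack = {
pos 21: '}' matches '{'; pop; stack = (empty)
pos 22: push '['; stack = [
pos 23: ']' matches '['; pop; stack = (empty)
pos 24: saw closer ')' but stack is empty → INVALID
Verdict: unmatched closer ')' at position 24 → no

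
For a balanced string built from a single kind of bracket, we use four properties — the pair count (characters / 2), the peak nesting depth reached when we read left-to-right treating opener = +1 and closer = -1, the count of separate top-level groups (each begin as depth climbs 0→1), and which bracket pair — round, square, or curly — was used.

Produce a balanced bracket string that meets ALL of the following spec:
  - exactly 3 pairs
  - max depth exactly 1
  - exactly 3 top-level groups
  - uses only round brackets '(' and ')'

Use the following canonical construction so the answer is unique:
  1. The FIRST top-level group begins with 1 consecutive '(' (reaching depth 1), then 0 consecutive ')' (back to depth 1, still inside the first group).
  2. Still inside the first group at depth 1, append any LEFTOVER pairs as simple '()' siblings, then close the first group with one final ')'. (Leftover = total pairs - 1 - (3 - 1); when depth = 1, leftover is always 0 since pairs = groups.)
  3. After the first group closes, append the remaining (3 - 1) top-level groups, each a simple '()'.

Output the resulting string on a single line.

Spec: pairs=3 depth=1 groups=3
Leftover pairs = 3 - 1 - (3-1) = 0
First group: deep chain of depth 1 + 0 sibling pairs
Remaining 2 groups: simple '()' each

Answer: ()()()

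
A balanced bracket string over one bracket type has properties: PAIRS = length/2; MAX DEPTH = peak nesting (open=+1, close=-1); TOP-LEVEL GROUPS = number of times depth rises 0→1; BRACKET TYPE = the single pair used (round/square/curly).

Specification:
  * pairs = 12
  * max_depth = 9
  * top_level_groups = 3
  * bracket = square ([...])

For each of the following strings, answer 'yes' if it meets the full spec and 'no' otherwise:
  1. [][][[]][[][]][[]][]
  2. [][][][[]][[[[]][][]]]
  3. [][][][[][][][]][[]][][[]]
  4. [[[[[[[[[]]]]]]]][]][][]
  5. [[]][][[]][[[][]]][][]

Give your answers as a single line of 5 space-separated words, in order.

Answer: no no no yes no

Derivation:
String 1 '[][][[]][[][]][[]][]': depth seq [1 0 1 0 1 2 1 0 1 2 1 2 1 0 1 2 1 0 1 0]
  -> pairs=10 depth=2 groups=6 -> no
String 2 '[][][][[]][[[[]][][]]]': depth seq [1 0 1 0 1 0 1 2 1 0 1 2 3 4 3 2 3 2 3 2 1 0]
  -> pairs=11 depth=4 groups=5 -> no
String 3 '[][][][[][][][]][[]][][[]]': depth seq [1 0 1 0 1 0 1 2 1 2 1 2 1 2 1 0 1 2 1 0 1 0 1 2 1 0]
  -> pairs=13 depth=2 groups=7 -> no
String 4 '[[[[[[[[[]]]]]]]][]][][]': depth seq [1 2 3 4 5 6 7 8 9 8 7 6 5 4 3 2 1 2 1 0 1 0 1 0]
  -> pairs=12 depth=9 groups=3 -> yes
String 5 '[[]][][[]][[[][]]][][]': depth seq [1 2 1 0 1 0 1 2 1 0 1 2 3 2 3 2 1 0 1 0 1 0]
  -> pairs=11 depth=3 groups=6 -> no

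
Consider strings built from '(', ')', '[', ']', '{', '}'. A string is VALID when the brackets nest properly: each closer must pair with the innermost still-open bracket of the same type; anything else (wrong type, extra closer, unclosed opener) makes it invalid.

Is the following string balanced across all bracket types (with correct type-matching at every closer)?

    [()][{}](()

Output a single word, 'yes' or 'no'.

Answer: no

Derivation:
pos 0: push '['; stack = [
pos 1: push '('; stack = [(
pos 2: ')' matches '('; pop; stack = [
pos 3: ']' matches '['; pop; stack = (empty)
pos 4: push '['; stack = [
pos 5: push '{'; stack = [{
pos 6: '}' matches '{'; pop; stack = [
pos 7: ']' matches '['; pop; stack = (empty)
pos 8: push '('; stack = (
pos 9: push '('; stack = ((
pos 10: ')' matches '('; pop; stack = (
end: stack still non-empty (() → INVALID
Verdict: unclosed openers at end: ( → no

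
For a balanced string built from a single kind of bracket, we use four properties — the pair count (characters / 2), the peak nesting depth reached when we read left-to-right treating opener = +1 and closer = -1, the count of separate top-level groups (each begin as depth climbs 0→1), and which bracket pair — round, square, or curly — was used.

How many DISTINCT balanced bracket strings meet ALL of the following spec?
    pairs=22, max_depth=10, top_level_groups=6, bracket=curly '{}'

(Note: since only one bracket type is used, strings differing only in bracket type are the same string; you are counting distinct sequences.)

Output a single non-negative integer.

Answer: 27376596

Derivation:
Spec: pairs=22 depth=10 groups=6
Count(depth <= 10) = 3502460700
Count(depth <= 9) = 3475084104
Count(depth == 10) = 3502460700 - 3475084104 = 27376596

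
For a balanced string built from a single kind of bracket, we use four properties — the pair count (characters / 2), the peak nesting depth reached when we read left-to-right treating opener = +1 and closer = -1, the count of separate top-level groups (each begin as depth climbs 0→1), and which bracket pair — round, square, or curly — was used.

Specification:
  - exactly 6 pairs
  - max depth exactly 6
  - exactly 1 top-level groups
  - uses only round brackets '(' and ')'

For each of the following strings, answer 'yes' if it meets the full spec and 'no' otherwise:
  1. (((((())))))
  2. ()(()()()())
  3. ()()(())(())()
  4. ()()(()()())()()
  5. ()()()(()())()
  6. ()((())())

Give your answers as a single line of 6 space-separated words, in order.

String 1 '(((((())))))': depth seq [1 2 3 4 5 6 5 4 3 2 1 0]
  -> pairs=6 depth=6 groups=1 -> yes
String 2 '()(()()()())': depth seq [1 0 1 2 1 2 1 2 1 2 1 0]
  -> pairs=6 depth=2 groups=2 -> no
String 3 '()()(())(())()': depth seq [1 0 1 0 1 2 1 0 1 2 1 0 1 0]
  -> pairs=7 depth=2 groups=5 -> no
String 4 '()()(()()())()()': depth seq [1 0 1 0 1 2 1 2 1 2 1 0 1 0 1 0]
  -> pairs=8 depth=2 groups=5 -> no
String 5 '()()()(()())()': depth seq [1 0 1 0 1 0 1 2 1 2 1 0 1 0]
  -> pairs=7 depth=2 groups=5 -> no
String 6 '()((())())': depth seq [1 0 1 2 3 2 1 2 1 0]
  -> pairs=5 depth=3 groups=2 -> no

Answer: yes no no no no no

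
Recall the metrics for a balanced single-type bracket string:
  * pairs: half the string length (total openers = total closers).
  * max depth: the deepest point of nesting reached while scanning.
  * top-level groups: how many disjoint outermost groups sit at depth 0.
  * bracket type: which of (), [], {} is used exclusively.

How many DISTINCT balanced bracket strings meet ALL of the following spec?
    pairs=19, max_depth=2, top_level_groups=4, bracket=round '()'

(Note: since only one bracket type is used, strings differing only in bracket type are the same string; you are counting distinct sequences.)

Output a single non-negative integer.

Spec: pairs=19 depth=2 groups=4
Count(depth <= 2) = 816
Count(depth <= 1) = 0
Count(depth == 2) = 816 - 0 = 816

Answer: 816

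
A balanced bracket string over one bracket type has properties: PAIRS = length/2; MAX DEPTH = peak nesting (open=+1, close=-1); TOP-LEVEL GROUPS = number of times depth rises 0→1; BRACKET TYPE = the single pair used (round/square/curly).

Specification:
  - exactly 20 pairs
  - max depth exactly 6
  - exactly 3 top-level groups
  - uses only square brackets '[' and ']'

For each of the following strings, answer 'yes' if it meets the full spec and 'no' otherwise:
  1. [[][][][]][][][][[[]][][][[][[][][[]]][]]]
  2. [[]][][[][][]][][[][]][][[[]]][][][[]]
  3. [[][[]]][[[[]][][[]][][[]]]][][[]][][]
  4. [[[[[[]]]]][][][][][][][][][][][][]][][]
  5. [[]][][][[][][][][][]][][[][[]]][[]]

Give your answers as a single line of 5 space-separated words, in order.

String 1 '[[][][][]][][][][[[]][][][[][[][][[]]][]]]': depth seq [1 2 1 2 1 2 1 2 1 0 1 0 1 0 1 0 1 2 3 2 1 2 1 2 1 2 3 2 3 4 3 4 3 4 5 4 3 2 3 2 1 0]
  -> pairs=21 depth=5 groups=5 -> no
String 2 '[[]][][[][][]][][[][]][][[[]]][][][[]]': depth seq [1 2 1 0 1 0 1 2 1 2 1 2 1 0 1 0 1 2 1 2 1 0 1 0 1 2 3 2 1 0 1 0 1 0 1 2 1 0]
  -> pairs=19 depth=3 groups=10 -> no
String 3 '[[][[]]][[[[]][][[]][][[]]]][][[]][][]': depth seq [1 2 1 2 3 2 1 0 1 2 3 4 3 2 3 2 3 4 3 2 3 2 3 4 3 2 1 0 1 0 1 2 1 0 1 0 1 0]
  -> pairs=19 depth=4 groups=6 -> no
String 4 '[[[[[[]]]]][][][][][][][][][][][][]][][]': depth seq [1 2 3 4 5 6 5 4 3 2 1 2 1 2 1 2 1 2 1 2 1 2 1 2 1 2 1 2 1 2 1 2 1 2 1 0 1 0 1 0]
  -> pairs=20 depth=6 groups=3 -> yes
String 5 '[[]][][][[][][][][][]][][[][[]]][[]]': depth seq [1 2 1 0 1 0 1 0 1 2 1 2 1 2 1 2 1 2 1 2 1 0 1 0 1 2 1 2 3 2 1 0 1 2 1 0]
  -> pairs=18 depth=3 groups=7 -> no

Answer: no no no yes no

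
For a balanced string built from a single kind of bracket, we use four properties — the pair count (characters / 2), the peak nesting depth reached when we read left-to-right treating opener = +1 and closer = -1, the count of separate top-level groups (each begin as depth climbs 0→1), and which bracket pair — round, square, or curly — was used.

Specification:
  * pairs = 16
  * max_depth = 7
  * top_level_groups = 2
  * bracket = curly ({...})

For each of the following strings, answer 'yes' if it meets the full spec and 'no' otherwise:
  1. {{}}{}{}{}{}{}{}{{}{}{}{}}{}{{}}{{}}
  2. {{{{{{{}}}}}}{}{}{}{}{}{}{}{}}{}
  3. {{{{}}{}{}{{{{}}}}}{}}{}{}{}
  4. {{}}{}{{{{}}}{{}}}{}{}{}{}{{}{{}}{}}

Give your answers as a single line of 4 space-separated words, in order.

Answer: no yes no no

Derivation:
String 1 '{{}}{}{}{}{}{}{}{{}{}{}{}}{}{{}}{{}}': depth seq [1 2 1 0 1 0 1 0 1 0 1 0 1 0 1 0 1 2 1 2 1 2 1 2 1 0 1 0 1 2 1 0 1 2 1 0]
  -> pairs=18 depth=2 groups=11 -> no
String 2 '{{{{{{{}}}}}}{}{}{}{}{}{}{}{}}{}': depth seq [1 2 3 4 5 6 7 6 5 4 3 2 1 2 1 2 1 2 1 2 1 2 1 2 1 2 1 2 1 0 1 0]
  -> pairs=16 depth=7 groups=2 -> yes
String 3 '{{{{}}{}{}{{{{}}}}}{}}{}{}{}': depth seq [1 2 3 4 3 2 3 2 3 2 3 4 5 6 5 4 3 2 1 2 1 0 1 0 1 0 1 0]
  -> pairs=14 depth=6 groups=4 -> no
String 4 '{{}}{}{{{{}}}{{}}}{}{}{}{}{{}{{}}{}}': depth seq [1 2 1 0 1 0 1 2 3 4 3 2 1 2 3 2 1 0 1 0 1 0 1 0 1 0 1 2 1 2 3 2 1 2 1 0]
  -> pairs=18 depth=4 groups=8 -> no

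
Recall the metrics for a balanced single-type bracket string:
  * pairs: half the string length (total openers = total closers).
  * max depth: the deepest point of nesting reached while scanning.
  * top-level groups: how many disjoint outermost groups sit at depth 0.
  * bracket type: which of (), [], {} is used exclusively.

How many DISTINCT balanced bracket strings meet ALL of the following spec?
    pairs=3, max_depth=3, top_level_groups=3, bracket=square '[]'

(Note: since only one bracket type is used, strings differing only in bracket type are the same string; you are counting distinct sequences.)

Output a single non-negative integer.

Answer: 0

Derivation:
Spec: pairs=3 depth=3 groups=3
Count(depth <= 3) = 1
Count(depth <= 2) = 1
Count(depth == 3) = 1 - 1 = 0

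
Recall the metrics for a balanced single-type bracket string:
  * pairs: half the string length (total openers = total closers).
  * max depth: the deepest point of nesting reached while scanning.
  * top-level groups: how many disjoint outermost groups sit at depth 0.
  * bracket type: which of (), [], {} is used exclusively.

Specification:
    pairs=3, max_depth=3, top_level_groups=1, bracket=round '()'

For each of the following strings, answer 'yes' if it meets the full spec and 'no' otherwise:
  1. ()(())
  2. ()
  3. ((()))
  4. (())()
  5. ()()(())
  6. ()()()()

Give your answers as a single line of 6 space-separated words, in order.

Answer: no no yes no no no

Derivation:
String 1 '()(())': depth seq [1 0 1 2 1 0]
  -> pairs=3 depth=2 groups=2 -> no
String 2 '()': depth seq [1 0]
  -> pairs=1 depth=1 groups=1 -> no
String 3 '((()))': depth seq [1 2 3 2 1 0]
  -> pairs=3 depth=3 groups=1 -> yes
String 4 '(())()': depth seq [1 2 1 0 1 0]
  -> pairs=3 depth=2 groups=2 -> no
String 5 '()()(())': depth seq [1 0 1 0 1 2 1 0]
  -> pairs=4 depth=2 groups=3 -> no
String 6 '()()()()': depth seq [1 0 1 0 1 0 1 0]
  -> pairs=4 depth=1 groups=4 -> no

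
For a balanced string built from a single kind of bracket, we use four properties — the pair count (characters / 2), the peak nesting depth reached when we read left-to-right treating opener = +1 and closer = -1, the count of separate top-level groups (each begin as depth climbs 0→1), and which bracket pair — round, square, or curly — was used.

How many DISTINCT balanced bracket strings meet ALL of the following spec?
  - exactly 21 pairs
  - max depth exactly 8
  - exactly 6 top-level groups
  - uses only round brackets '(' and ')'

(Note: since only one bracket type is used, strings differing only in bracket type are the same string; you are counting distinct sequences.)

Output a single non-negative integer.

Spec: pairs=21 depth=8 groups=6
Count(depth <= 8) = 905166768
Count(depth <= 7) = 857724594
Count(depth == 8) = 905166768 - 857724594 = 47442174

Answer: 47442174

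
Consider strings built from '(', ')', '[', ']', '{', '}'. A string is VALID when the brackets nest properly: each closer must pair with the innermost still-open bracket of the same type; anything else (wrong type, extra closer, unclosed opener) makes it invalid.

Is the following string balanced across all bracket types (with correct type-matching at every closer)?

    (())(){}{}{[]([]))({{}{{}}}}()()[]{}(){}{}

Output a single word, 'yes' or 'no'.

pos 0: push '('; stack = (
pos 1: push '('; stack = ((
pos 2: ')' matches '('; pop; stack = (
pos 3: ')' matches '('; pop; stack = (empty)
pos 4: push '('; stack = (
pos 5: ')' matches '('; pop; stack = (empty)
pos 6: push '{'; stack = {
pos 7: '}' matches '{'; pop; stack = (empty)
pos 8: push '{'; stack = {
pos 9: '}' matches '{'; pop; stack = (empty)
pos 10: push '{'; stack = {
pos 11: push '['; stack = {[
pos 12: ']' matches '['; pop; stack = {
pos 13: push '('; stack = {(
pos 14: push '['; stack = {([
pos 15: ']' matches '['; pop; stack = {(
pos 16: ')' matches '('; pop; stack = {
pos 17: saw closer ')' but top of stack is '{' (expected '}') → INVALID
Verdict: type mismatch at position 17: ')' closes '{' → no

Answer: no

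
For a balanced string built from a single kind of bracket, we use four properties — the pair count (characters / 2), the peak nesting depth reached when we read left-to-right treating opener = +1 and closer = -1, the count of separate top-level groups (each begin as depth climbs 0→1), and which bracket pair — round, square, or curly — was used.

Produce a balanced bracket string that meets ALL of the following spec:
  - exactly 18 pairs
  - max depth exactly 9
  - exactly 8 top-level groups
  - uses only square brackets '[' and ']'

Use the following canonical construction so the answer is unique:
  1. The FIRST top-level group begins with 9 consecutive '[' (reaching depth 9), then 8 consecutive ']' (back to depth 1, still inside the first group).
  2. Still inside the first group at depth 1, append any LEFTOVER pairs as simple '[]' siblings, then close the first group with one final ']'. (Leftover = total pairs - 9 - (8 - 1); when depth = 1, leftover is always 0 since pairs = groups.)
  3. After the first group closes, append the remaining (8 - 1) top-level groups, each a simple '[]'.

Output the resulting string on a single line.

Spec: pairs=18 depth=9 groups=8
Leftover pairs = 18 - 9 - (8-1) = 2
First group: deep chain of depth 9 + 2 sibling pairs
Remaining 7 groups: simple '[]' each

Answer: [[[[[[[[[]]]]]]]][][]][][][][][][][]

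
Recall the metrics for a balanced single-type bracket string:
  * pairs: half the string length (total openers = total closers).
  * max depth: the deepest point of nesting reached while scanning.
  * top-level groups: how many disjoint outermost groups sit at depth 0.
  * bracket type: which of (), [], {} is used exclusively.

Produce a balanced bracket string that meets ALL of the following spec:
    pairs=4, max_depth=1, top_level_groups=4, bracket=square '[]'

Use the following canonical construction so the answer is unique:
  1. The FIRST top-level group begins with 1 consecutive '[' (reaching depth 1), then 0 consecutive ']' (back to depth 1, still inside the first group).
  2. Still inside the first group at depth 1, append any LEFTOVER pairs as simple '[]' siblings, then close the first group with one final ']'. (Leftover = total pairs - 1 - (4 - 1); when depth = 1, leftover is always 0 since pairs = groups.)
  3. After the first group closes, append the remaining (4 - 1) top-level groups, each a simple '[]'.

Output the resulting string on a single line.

Spec: pairs=4 depth=1 groups=4
Leftover pairs = 4 - 1 - (4-1) = 0
First group: deep chain of depth 1 + 0 sibling pairs
Remaining 3 groups: simple '[]' each

Answer: [][][][]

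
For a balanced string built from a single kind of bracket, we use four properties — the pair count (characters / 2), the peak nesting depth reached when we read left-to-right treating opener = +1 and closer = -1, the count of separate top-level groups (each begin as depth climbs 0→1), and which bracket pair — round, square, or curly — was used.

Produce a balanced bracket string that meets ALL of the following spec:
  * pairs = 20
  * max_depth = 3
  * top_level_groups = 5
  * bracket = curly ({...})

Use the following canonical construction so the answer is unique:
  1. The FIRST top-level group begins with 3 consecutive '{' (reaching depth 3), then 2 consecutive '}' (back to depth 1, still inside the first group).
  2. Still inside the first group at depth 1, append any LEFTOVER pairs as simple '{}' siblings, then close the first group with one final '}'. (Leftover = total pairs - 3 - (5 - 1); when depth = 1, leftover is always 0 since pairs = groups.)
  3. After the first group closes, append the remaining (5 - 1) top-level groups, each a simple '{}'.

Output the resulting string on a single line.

Spec: pairs=20 depth=3 groups=5
Leftover pairs = 20 - 3 - (5-1) = 13
First group: deep chain of depth 3 + 13 sibling pairs
Remaining 4 groups: simple '{}' each

Answer: {{{}}{}{}{}{}{}{}{}{}{}{}{}{}{}}{}{}{}{}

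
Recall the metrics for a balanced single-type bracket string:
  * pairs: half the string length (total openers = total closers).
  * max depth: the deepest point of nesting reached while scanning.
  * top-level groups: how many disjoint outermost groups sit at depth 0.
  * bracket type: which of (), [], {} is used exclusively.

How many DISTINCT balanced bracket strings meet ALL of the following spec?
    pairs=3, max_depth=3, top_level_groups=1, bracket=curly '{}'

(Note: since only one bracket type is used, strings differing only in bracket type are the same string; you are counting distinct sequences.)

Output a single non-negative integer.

Answer: 1

Derivation:
Spec: pairs=3 depth=3 groups=1
Count(depth <= 3) = 2
Count(depth <= 2) = 1
Count(depth == 3) = 2 - 1 = 1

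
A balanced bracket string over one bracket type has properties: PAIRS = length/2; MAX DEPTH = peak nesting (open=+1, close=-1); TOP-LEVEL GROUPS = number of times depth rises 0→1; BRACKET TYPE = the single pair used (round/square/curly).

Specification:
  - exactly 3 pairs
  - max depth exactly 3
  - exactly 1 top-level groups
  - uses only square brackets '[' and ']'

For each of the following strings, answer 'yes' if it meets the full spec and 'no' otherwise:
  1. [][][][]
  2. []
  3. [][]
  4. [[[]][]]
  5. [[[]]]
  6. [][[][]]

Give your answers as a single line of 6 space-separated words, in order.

Answer: no no no no yes no

Derivation:
String 1 '[][][][]': depth seq [1 0 1 0 1 0 1 0]
  -> pairs=4 depth=1 groups=4 -> no
String 2 '[]': depth seq [1 0]
  -> pairs=1 depth=1 groups=1 -> no
String 3 '[][]': depth seq [1 0 1 0]
  -> pairs=2 depth=1 groups=2 -> no
String 4 '[[[]][]]': depth seq [1 2 3 2 1 2 1 0]
  -> pairs=4 depth=3 groups=1 -> no
String 5 '[[[]]]': depth seq [1 2 3 2 1 0]
  -> pairs=3 depth=3 groups=1 -> yes
String 6 '[][[][]]': depth seq [1 0 1 2 1 2 1 0]
  -> pairs=4 depth=2 groups=2 -> no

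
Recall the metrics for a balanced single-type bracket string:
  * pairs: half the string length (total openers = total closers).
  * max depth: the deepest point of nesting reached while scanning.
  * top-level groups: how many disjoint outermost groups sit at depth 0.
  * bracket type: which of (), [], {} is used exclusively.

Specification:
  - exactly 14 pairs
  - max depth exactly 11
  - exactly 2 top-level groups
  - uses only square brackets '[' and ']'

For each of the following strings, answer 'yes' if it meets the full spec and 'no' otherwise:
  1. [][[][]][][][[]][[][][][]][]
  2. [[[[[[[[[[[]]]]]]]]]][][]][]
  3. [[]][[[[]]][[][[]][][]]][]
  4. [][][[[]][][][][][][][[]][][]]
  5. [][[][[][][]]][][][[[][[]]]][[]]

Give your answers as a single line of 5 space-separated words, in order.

String 1 '[][[][]][][][[]][[][][][]][]': depth seq [1 0 1 2 1 2 1 0 1 0 1 0 1 2 1 0 1 2 1 2 1 2 1 2 1 0 1 0]
  -> pairs=14 depth=2 groups=7 -> no
String 2 '[[[[[[[[[[[]]]]]]]]]][][]][]': depth seq [1 2 3 4 5 6 7 8 9 10 11 10 9 8 7 6 5 4 3 2 1 2 1 2 1 0 1 0]
  -> pairs=14 depth=11 groups=2 -> yes
String 3 '[[]][[[[]]][[][[]][][]]][]': depth seq [1 2 1 0 1 2 3 4 3 2 1 2 3 2 3 4 3 2 3 2 3 2 1 0 1 0]
  -> pairs=13 depth=4 groups=3 -> no
String 4 '[][][[[]][][][][][][][[]][][]]': depth seq [1 0 1 0 1 2 3 2 1 2 1 2 1 2 1 2 1 2 1 2 1 2 3 2 1 2 1 2 1 0]
  -> pairs=15 depth=3 groups=3 -> no
String 5 '[][[][[][][]]][][][[[][[]]]][[]]': depth seq [1 0 1 2 1 2 3 2 3 2 3 2 1 0 1 0 1 0 1 2 3 2 3 4 3 2 1 0 1 2 1 0]
  -> pairs=16 depth=4 groups=6 -> no

Answer: no yes no no no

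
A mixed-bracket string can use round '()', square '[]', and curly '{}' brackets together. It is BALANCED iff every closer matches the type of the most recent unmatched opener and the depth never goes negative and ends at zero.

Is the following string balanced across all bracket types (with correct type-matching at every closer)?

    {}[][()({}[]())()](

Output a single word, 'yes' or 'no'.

Answer: no

Derivation:
pos 0: push '{'; stack = {
pos 1: '}' matches '{'; pop; stack = (empty)
pos 2: push '['; stack = [
pos 3: ']' matches '['; pop; stack = (empty)
pos 4: push '['; stack = [
pos 5: push '('; stack = [(
pos 6: ')' matches '('; pop; stack = [
pos 7: push '('; stack = [(
pos 8: push '{'; stack = [({
pos 9: '}' matches '{'; pop; stack = [(
pos 10: push '['; stack = [([
pos 11: ']' matches '['; pop; stack = [(
pos 12: push '('; stack = [((
pos 13: ')' matches '('; pop; stack = [(
pos 14: ')' matches '('; pop; stack = [
pos 15: push '('; stack = [(
pos 16: ')' matches '('; pop; stack = [
pos 17: ']' matches '['; pop; stack = (empty)
pos 18: push '('; stack = (
end: stack still non-empty (() → INVALID
Verdict: unclosed openers at end: ( → no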